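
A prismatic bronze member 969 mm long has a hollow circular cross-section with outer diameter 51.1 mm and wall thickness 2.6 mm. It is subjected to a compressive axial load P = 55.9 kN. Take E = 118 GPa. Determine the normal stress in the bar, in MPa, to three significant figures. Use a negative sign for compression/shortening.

A = 396.2 mm².
σ = N/A = -55900/396.2 = -141.1 MPa.

-141 MPa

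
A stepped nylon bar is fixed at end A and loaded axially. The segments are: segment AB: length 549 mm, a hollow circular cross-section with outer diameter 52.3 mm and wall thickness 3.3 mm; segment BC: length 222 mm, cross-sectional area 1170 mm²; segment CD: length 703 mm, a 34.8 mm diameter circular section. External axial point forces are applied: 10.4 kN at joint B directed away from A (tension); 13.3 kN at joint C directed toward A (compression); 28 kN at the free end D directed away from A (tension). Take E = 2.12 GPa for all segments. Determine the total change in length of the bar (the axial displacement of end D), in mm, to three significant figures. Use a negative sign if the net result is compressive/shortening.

Internal axial forces (sectioning from the free end, tension +): N_CD = 28 kN, N_BC = 14.7 kN, N_AB = 25.1 kN.
A_AB = 508 mm².
A_CD = 951.1 mm².
δ_AB = 25100·549/(508·2120) = 12.8 mm
δ_BC = 14700·222/(1170·2120) = 1.316 mm
δ_CD = 28000·703/(951.1·2120) = 9.762 mm
δ = Σδ_i = 23.87 mm.

23.9 mm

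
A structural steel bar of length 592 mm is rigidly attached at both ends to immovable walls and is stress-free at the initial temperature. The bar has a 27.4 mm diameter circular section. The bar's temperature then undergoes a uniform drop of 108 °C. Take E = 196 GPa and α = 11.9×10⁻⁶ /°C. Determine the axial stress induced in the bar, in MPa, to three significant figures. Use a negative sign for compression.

Free thermal expansion αLΔT = 11.9e-6 · 592 · -108 = -0.7608 mm.
The walls impose strain ε = −(-0.7608)/592 = 1.2852e-03; σ = Eε = 196000 · 1.2852e-03 = 251.9 MPa.

252 MPa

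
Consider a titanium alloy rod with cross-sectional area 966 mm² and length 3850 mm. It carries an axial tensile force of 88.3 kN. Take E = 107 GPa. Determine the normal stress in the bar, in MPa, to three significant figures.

σ = N/A = 88300/966 = 91.41 MPa.

91.4 MPa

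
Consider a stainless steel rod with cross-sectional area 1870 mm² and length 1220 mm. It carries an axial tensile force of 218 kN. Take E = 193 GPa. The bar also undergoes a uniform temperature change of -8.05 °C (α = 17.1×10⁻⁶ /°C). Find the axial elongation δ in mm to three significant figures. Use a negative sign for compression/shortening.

0.569 mm

δ_mech = NL/(AE) = 218000·1220/(1870·193000) = 0.7369 mm.
δ_thermal = αLΔT = 17.1e-6·1220·-8.05 = -0.1679 mm.
δ = δ_mech + δ_thermal = 0.569 mm.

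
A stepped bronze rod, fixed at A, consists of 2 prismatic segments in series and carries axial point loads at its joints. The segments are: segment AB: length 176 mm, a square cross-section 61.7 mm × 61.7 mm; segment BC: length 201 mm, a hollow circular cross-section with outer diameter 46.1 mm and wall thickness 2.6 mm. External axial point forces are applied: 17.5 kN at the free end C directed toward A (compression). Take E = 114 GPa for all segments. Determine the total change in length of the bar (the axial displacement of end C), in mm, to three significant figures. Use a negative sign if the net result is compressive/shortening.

-0.0939 mm

Internal axial forces (sectioning from the free end, tension +): N_BC = -17.5 kN, N_AB = -17.5 kN.
A_AB = 3807 mm².
A_BC = 355.3 mm².
δ_AB = -17500·176/(3807·114000) = -0.007097 mm
δ_BC = -17500·201/(355.3·114000) = -0.08684 mm
δ = Σδ_i = -0.09394 mm.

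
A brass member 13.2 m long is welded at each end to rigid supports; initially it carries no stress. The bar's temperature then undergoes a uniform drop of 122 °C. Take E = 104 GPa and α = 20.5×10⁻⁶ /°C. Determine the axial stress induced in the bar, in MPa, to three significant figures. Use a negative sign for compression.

260 MPa

Free thermal expansion αLΔT = 20.5e-6 · 13200 · -122 = -33.01 mm.
The walls impose strain ε = −(-33.01)/13200 = 2.5010e-03; σ = Eε = 104000 · 2.5010e-03 = 260.1 MPa.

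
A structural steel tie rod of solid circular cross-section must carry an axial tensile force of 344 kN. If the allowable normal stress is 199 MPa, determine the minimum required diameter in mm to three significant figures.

46.9 mm

Required area A ≥ P/σ_allow = 344000/199 = 1729 mm².
For a solid circular section, d ≥ √(4A/π) = 46.91 mm.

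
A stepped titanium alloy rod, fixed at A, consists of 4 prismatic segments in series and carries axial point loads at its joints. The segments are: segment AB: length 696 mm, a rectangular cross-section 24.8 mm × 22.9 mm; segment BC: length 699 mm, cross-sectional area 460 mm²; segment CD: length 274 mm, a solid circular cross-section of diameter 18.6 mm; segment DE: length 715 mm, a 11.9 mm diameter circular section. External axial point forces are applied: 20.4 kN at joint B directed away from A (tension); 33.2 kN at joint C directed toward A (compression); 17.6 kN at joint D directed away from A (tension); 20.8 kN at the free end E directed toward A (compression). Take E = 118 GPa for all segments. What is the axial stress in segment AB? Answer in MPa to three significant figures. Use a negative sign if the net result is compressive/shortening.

-28.2 MPa

Internal axial forces (sectioning from the free end, tension +): N_DE = -20.8 kN, N_CD = -3.2 kN, N_BC = -36.4 kN, N_AB = -16 kN.
A_AB = 567.9 mm².
σ_AB = N_AB/A_AB = -16000/567.9 = -28.17 MPa.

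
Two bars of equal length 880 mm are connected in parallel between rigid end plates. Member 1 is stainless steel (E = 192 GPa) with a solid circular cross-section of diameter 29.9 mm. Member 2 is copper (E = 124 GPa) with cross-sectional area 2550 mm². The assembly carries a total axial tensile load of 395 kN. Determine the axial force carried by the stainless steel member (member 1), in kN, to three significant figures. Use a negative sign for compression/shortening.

118 kN

A_1 = 702.2 mm².
Equal strain + equilibrium ⇒ each member carries load in proportion to AE: A₁E₁ = 134800000 N, A₂E₂ = 316200000 N, ΣAE = 451000000 N.
F₁ = P·A₁E₁/ΣAE = 395000·134800000/451000000 = 118100 N.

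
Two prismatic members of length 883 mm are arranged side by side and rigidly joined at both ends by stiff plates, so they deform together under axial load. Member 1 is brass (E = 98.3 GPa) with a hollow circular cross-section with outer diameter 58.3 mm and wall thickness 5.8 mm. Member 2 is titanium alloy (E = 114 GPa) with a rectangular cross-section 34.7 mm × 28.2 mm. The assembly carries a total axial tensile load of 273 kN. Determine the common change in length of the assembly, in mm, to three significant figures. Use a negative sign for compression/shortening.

1.17 mm

A_1 = 956.6 mm².
A_2 = 978.5 mm².
Equal strain + equilibrium ⇒ each member carries load in proportion to AE: A₁E₁ = 94040000 N, A₂E₂ = 111600000 N, ΣAE = 205600000 N.
δ = PL/ΣAE = 273000·883/205600000 = 1.173 mm.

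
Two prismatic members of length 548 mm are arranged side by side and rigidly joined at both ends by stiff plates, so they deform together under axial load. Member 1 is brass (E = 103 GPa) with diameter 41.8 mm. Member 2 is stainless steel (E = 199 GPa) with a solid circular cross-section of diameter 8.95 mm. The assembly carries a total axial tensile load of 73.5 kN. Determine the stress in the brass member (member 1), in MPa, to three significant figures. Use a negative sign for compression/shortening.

A_1 = 1372 mm².
A_2 = 62.91 mm².
Equal strain + equilibrium ⇒ each member carries load in proportion to AE: A₁E₁ = 141300000 N, A₂E₂ = 12520000 N, ΣAE = 153900000 N.
σ₁ = P·E₁/ΣAE = 73500·103000/153900000 = 49.2 MPa.

49.2 MPa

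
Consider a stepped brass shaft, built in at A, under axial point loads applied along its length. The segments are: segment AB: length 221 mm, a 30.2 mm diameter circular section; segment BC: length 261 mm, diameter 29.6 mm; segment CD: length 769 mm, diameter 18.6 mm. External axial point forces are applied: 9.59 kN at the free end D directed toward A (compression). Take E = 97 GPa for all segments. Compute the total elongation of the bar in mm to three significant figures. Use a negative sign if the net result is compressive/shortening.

Internal axial forces (sectioning from the free end, tension +): N_CD = -9.59 kN, N_BC = -9.59 kN, N_AB = -9.59 kN.
A_AB = 716.3 mm².
A_BC = 688.1 mm².
A_CD = 271.7 mm².
δ_AB = -9590·221/(716.3·97000) = -0.0305 mm
δ_BC = -9590·261/(688.1·97000) = -0.0375 mm
δ_CD = -9590·769/(271.7·97000) = -0.2798 mm
δ = Σδ_i = -0.3478 mm.

-0.348 mm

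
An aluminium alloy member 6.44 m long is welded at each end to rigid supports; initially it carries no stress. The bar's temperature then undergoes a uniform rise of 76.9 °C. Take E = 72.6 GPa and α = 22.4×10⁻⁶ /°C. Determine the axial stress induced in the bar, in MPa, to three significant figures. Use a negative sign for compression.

-125 MPa

Free thermal expansion αLΔT = 22.4e-6 · 6440 · 76.9 = 11.09 mm.
The walls impose strain ε = −(11.09)/6440 = -1.7226e-03; σ = Eε = 72600 · -1.7226e-03 = -125.1 MPa.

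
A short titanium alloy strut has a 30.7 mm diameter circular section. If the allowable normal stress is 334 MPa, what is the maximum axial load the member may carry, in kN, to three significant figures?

247 kN

A = 740.2 mm².
P_max = σ_allow · A = 334 · 740.2 = 247200 N = 247.2 kN.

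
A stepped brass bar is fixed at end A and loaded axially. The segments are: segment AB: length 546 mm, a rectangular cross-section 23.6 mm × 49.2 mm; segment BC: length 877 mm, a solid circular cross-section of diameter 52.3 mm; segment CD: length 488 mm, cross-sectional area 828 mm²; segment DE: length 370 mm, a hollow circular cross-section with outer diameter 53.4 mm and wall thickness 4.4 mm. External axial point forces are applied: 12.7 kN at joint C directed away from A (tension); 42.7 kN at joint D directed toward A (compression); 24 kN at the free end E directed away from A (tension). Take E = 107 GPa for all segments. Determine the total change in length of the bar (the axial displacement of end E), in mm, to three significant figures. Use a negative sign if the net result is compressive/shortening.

-0.0297 mm

Internal axial forces (sectioning from the free end, tension +): N_DE = 24 kN, N_CD = -18.7 kN, N_BC = -6 kN, N_AB = -6 kN.
A_AB = 1161 mm².
A_BC = 2148 mm².
A_DE = 677.3 mm².
δ_AB = -6000·546/(1161·107000) = -0.02637 mm
δ_BC = -6000·877/(2148·107000) = -0.02289 mm
δ_CD = -18700·488/(828·107000) = -0.103 mm
δ_DE = 24000·370/(677.3·107000) = 0.1225 mm
δ = Σδ_i = -0.02974 mm.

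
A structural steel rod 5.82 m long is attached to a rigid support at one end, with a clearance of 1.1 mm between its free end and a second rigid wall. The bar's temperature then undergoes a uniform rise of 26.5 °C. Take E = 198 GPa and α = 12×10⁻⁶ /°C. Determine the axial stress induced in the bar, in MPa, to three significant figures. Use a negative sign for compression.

-25.5 MPa

Free thermal expansion αLΔT = 12e-6 · 5820 · 26.5 = 1.851 mm.
The walls engage after the gap closes; constrained expansion = 1.851 − 1.1 = 0.7508 mm.
The walls impose strain ε = −(0.7508)/5820 = -1.2900e-04; σ = Eε = 198000 · -1.2900e-04 = -25.54 MPa.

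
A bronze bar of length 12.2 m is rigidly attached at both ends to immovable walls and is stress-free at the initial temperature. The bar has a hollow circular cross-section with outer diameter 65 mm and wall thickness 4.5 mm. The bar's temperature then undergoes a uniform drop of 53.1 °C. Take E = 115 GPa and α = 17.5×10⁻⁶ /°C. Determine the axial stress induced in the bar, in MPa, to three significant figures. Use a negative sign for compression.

Free thermal expansion αLΔT = 17.5e-6 · 12200 · -53.1 = -11.34 mm.
The walls impose strain ε = −(-11.34)/12200 = 9.2925e-04; σ = Eε = 115000 · 9.2925e-04 = 106.9 MPa.

107 MPa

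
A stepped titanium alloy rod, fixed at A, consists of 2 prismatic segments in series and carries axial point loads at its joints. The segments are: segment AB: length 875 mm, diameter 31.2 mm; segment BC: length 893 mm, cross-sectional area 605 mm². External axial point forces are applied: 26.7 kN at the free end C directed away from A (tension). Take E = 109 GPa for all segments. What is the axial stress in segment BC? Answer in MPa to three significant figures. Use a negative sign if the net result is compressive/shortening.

Internal axial forces (sectioning from the free end, tension +): N_BC = 26.7 kN, N_AB = 26.7 kN.
σ_BC = N_BC/A_BC = 26700/605 = 44.13 MPa.

44.1 MPa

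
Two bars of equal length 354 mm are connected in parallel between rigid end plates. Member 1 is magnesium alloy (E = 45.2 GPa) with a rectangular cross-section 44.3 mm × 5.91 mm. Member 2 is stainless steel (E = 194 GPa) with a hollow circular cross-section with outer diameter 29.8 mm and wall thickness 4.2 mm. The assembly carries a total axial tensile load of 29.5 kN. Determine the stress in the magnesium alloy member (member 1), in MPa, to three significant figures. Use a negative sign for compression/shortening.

A_1 = 261.8 mm².
A_2 = 337.8 mm².
Equal strain + equilibrium ⇒ each member carries load in proportion to AE: A₁E₁ = 11830000 N, A₂E₂ = 65530000 N, ΣAE = 77360000 N.
σ₁ = P·E₁/ΣAE = 29500·45200/77360000 = 17.24 MPa.

17.2 MPa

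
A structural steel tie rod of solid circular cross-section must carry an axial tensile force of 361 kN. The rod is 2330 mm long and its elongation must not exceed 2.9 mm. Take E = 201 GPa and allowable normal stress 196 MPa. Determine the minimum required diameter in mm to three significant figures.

48.4 mm

Required area A ≥ P/σ_allow = 361000/196 = 1842 mm².
For a solid circular section, d ≥ √(4A/π) = 48.43 mm.
Elongation limit: A ≥ PL/(Eδ_allow) = 361000·2330/(201000·2.9) = 1443 mm² ⇒ d ≥ 42.86 mm.
The stress limit governs.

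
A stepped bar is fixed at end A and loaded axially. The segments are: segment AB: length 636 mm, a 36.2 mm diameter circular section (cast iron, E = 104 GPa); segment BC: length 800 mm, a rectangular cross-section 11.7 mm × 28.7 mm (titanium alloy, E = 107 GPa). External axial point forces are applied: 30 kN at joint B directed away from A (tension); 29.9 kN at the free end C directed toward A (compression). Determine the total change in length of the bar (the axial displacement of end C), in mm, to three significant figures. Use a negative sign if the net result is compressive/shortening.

-0.665 mm

Internal axial forces (sectioning from the free end, tension +): N_BC = -29.9 kN, N_AB = 0.1 kN.
A_AB = 1029 mm².
A_BC = 335.8 mm².
δ_AB = 100·636/(1029·104000) = 0.0005942 mm
δ_BC = -29900·800/(335.8·107000) = -0.6657 mm
δ = Σδ_i = -0.6652 mm.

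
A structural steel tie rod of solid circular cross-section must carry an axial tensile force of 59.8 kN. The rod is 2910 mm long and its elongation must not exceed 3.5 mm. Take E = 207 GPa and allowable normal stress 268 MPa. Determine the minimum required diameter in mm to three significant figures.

Required area A ≥ P/σ_allow = 59800/268 = 223.1 mm².
For a solid circular section, d ≥ √(4A/π) = 16.86 mm.
Elongation limit: A ≥ PL/(Eδ_allow) = 59800·2910/(207000·3.5) = 240.2 mm² ⇒ d ≥ 17.49 mm.
The elongation limit governs.

17.5 mm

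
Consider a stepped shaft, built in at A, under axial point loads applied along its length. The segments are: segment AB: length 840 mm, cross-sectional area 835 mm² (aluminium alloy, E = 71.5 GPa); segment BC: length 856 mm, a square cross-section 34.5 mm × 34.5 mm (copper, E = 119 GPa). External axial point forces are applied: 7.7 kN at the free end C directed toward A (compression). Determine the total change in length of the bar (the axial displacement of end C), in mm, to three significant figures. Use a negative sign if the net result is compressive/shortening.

-0.155 mm

Internal axial forces (sectioning from the free end, tension +): N_BC = -7.7 kN, N_AB = -7.7 kN.
A_BC = 1190 mm².
δ_AB = -7700·840/(835·71500) = -0.1083 mm
δ_BC = -7700·856/(1190·119000) = -0.04653 mm
δ = Σδ_i = -0.1549 mm.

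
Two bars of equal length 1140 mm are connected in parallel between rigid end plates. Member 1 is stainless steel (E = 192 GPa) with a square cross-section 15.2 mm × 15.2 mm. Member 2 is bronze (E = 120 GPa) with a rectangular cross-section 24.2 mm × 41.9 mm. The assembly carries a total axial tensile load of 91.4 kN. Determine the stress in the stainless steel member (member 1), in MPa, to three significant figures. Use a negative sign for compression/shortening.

106 MPa

A_1 = 231 mm².
A_2 = 1014 mm².
Equal strain + equilibrium ⇒ each member carries load in proportion to AE: A₁E₁ = 44360000 N, A₂E₂ = 121700000 N, ΣAE = 166000000 N.
σ₁ = P·E₁/ΣAE = 91400·192000/166000000 = 105.7 MPa.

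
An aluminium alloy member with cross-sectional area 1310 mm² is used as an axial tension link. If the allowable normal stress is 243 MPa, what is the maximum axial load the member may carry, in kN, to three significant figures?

P_max = σ_allow · A = 243 · 1310 = 318300 N = 318.3 kN.

318 kN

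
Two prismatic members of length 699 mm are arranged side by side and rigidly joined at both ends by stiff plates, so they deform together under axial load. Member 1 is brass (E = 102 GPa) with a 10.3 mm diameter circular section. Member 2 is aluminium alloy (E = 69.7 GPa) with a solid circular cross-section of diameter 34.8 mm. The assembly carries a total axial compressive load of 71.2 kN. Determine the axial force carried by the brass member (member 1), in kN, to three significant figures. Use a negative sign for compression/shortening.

A_1 = 83.32 mm².
A_2 = 951.1 mm².
Equal strain + equilibrium ⇒ each member carries load in proportion to AE: A₁E₁ = 8499000 N, A₂E₂ = 66300000 N, ΣAE = 74790000 N.
F₁ = P·A₁E₁/ΣAE = -71200·8499000/74790000 = -8091 N.

-8.09 kN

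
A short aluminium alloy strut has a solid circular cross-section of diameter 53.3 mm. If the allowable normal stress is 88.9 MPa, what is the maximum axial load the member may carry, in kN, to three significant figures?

198 kN

A = 2231 mm².
P_max = σ_allow · A = 88.9 · 2231 = 198400 N = 198.4 kN.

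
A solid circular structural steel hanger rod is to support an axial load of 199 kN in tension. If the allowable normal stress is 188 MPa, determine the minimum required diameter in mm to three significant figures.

36.7 mm

Required area A ≥ P/σ_allow = 199000/188 = 1059 mm².
For a solid circular section, d ≥ √(4A/π) = 36.71 mm.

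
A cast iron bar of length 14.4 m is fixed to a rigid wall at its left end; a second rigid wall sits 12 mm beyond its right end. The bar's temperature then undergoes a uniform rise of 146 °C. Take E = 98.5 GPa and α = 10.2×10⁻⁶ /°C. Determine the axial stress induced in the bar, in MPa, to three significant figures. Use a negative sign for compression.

Free thermal expansion αLΔT = 10.2e-6 · 14400 · 146 = 21.44 mm.
The walls engage after the gap closes; constrained expansion = 21.44 − 12 = 9.444 mm.
The walls impose strain ε = −(9.444)/14400 = -6.5587e-04; σ = Eε = 98500 · -6.5587e-04 = -64.6 MPa.

-64.6 MPa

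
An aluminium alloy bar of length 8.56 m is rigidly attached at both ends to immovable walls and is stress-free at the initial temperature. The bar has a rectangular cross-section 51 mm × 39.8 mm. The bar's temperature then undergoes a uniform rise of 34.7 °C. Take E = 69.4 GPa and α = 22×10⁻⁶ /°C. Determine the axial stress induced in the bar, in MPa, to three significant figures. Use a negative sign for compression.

-53.0 MPa

Free thermal expansion αLΔT = 22e-6 · 8560 · 34.7 = 6.535 mm.
The walls impose strain ε = −(6.535)/8560 = -7.6340e-04; σ = Eε = 69400 · -7.6340e-04 = -52.98 MPa.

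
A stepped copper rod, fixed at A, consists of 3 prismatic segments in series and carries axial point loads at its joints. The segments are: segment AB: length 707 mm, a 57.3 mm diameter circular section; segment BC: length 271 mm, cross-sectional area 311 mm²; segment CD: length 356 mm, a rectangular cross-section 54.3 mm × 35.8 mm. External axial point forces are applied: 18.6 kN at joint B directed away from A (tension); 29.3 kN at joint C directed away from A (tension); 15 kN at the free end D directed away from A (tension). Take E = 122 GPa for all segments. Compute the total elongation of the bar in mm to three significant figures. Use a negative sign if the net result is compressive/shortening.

0.480 mm

Internal axial forces (sectioning from the free end, tension +): N_CD = 15 kN, N_BC = 44.3 kN, N_AB = 62.9 kN.
A_AB = 2579 mm².
A_CD = 1944 mm².
δ_AB = 62900·707/(2579·122000) = 0.1414 mm
δ_BC = 44300·271/(311·122000) = 0.3164 mm
δ_CD = 15000·356/(1944·122000) = 0.02252 mm
δ = Σδ_i = 0.4803 mm.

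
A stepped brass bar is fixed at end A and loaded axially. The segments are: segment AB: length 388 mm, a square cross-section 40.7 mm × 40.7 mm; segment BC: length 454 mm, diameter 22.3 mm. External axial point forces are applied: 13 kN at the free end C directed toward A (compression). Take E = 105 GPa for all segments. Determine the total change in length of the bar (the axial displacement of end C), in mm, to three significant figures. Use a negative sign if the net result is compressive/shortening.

-0.173 mm

Internal axial forces (sectioning from the free end, tension +): N_BC = -13 kN, N_AB = -13 kN.
A_AB = 1656 mm².
A_BC = 390.6 mm².
δ_AB = -13000·388/(1656·105000) = -0.029 mm
δ_BC = -13000·454/(390.6·105000) = -0.1439 mm
δ = Σδ_i = -0.1729 mm.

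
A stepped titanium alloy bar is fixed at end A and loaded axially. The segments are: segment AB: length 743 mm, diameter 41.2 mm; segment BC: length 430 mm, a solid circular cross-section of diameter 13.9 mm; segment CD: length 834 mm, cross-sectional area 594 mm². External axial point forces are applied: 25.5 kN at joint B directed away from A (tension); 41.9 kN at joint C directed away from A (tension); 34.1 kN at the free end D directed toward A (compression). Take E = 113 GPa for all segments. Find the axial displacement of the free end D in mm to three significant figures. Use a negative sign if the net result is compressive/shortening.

Internal axial forces (sectioning from the free end, tension +): N_CD = -34.1 kN, N_BC = 7.8 kN, N_AB = 33.3 kN.
A_AB = 1333 mm².
A_BC = 151.7 mm².
δ_AB = 33300·743/(1333·113000) = 0.1642 mm
δ_BC = 7800·430/(151.7·113000) = 0.1956 mm
δ_CD = -34100·834/(594·113000) = -0.4237 mm
δ = Σδ_i = -0.06386 mm.

-0.0639 mm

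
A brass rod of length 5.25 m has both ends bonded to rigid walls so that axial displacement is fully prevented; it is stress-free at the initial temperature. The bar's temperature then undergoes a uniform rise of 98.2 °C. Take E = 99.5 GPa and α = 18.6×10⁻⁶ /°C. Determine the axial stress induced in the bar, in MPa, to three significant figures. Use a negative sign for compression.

Free thermal expansion αLΔT = 18.6e-6 · 5250 · 98.2 = 9.589 mm.
The walls impose strain ε = −(9.589)/5250 = -1.8265e-03; σ = Eε = 99500 · -1.8265e-03 = -181.7 MPa.

-182 MPa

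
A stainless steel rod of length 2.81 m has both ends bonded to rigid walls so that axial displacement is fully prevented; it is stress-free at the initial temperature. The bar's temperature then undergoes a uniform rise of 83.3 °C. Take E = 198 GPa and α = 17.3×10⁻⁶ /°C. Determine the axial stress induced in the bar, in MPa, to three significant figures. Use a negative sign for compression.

Free thermal expansion αLΔT = 17.3e-6 · 2810 · 83.3 = 4.049 mm.
The walls impose strain ε = −(4.049)/2810 = -1.4411e-03; σ = Eε = 198000 · -1.4411e-03 = -285.3 MPa.

-285 MPa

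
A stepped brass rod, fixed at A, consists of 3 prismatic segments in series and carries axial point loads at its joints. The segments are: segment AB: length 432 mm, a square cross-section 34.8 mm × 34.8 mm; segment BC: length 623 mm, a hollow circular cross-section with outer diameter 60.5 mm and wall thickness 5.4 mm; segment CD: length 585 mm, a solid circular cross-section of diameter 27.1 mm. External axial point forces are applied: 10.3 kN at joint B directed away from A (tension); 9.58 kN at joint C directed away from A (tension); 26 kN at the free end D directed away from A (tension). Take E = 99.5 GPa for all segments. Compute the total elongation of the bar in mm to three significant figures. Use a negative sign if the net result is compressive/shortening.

Internal axial forces (sectioning from the free end, tension +): N_CD = 26 kN, N_BC = 35.58 kN, N_AB = 45.88 kN.
A_AB = 1211 mm².
A_BC = 934.7 mm².
A_CD = 576.8 mm².
δ_AB = 45880·432/(1211·99500) = 0.1645 mm
δ_BC = 35580·623/(934.7·99500) = 0.2383 mm
δ_CD = 26000·585/(576.8·99500) = 0.265 mm
δ = Σδ_i = 0.6678 mm.

0.668 mm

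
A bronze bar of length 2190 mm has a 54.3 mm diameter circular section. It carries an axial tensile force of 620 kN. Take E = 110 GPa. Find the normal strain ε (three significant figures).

A = 2316 mm².
σ = N/A = 267.7 MPa; ε = σ/E = 267.7/110000 = 2.434e-03.

0.00243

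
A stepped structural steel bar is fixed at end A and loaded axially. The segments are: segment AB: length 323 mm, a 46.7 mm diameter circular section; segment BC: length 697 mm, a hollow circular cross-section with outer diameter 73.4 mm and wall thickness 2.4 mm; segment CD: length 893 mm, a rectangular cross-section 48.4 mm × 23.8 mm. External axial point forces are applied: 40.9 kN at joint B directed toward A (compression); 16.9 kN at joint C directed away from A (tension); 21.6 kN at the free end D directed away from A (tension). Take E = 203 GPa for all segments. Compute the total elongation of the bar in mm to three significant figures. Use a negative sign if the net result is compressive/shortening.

Internal axial forces (sectioning from the free end, tension +): N_CD = 21.6 kN, N_BC = 38.5 kN, N_AB = -2.4 kN.
A_AB = 1713 mm².
A_BC = 535.3 mm².
A_CD = 1152 mm².
δ_AB = -2400·323/(1713·203000) = -0.002229 mm
δ_BC = 38500·697/(535.3·203000) = 0.2469 mm
δ_CD = 21600·893/(1152·203000) = 0.08249 mm
δ = Σδ_i = 0.3272 mm.

0.327 mm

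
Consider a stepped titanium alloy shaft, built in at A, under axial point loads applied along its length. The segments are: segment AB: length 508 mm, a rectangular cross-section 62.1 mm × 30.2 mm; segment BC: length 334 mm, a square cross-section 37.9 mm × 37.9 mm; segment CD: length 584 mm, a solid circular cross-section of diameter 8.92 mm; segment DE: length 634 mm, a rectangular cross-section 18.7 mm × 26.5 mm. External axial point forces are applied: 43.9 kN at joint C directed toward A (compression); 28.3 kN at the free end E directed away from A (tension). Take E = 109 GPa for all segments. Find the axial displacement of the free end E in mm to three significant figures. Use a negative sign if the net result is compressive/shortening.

Internal axial forces (sectioning from the free end, tension +): N_DE = 28.3 kN, N_CD = 28.3 kN, N_BC = -15.6 kN, N_AB = -15.6 kN.
A_AB = 1875 mm².
A_BC = 1436 mm².
A_CD = 62.49 mm².
A_DE = 495.5 mm².
δ_AB = -15600·508/(1875·109000) = -0.03877 mm
δ_BC = -15600·334/(1436·109000) = -0.03328 mm
δ_CD = 28300·584/(62.49·109000) = 2.426 mm
δ_DE = 28300·634/(495.5·109000) = 0.3322 mm
δ = Σδ_i = 2.686 mm.

2.69 mm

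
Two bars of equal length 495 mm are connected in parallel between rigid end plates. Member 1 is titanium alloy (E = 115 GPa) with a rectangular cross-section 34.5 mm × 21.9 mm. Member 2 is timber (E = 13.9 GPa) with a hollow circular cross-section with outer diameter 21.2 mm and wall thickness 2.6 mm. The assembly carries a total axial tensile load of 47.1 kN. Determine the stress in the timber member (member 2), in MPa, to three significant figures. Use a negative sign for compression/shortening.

7.36 MPa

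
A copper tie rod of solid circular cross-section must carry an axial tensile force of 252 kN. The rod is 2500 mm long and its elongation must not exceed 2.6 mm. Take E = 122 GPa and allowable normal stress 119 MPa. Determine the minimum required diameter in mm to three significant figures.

51.9 mm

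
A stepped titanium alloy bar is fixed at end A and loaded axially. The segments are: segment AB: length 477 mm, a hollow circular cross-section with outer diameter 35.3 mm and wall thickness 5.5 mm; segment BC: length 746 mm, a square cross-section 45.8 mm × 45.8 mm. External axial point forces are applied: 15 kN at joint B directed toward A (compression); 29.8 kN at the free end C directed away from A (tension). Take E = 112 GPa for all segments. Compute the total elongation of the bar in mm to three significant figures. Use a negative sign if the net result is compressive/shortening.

Internal axial forces (sectioning from the free end, tension +): N_BC = 29.8 kN, N_AB = 14.8 kN.
A_AB = 514.9 mm².
A_BC = 2098 mm².
δ_AB = 14800·477/(514.9·112000) = 0.1224 mm
δ_BC = 29800·746/(2098·112000) = 0.09463 mm
δ = Σδ_i = 0.217 mm.

0.217 mm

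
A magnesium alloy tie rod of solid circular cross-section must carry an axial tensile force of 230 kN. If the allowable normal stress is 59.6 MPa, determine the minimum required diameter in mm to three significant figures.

70.1 mm

Required area A ≥ P/σ_allow = 230000/59.6 = 3859 mm².
For a solid circular section, d ≥ √(4A/π) = 70.1 mm.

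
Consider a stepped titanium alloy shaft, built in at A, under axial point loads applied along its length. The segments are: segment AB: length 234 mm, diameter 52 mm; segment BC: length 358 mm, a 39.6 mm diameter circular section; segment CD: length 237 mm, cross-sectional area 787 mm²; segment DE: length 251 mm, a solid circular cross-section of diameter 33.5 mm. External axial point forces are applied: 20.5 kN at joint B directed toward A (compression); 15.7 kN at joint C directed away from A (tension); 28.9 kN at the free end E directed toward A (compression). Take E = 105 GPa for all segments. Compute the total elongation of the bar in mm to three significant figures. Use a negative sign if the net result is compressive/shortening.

-0.233 mm

Internal axial forces (sectioning from the free end, tension +): N_DE = -28.9 kN, N_CD = -28.9 kN, N_BC = -13.2 kN, N_AB = -33.7 kN.
A_AB = 2124 mm².
A_BC = 1232 mm².
A_DE = 881.4 mm².
δ_AB = -33700·234/(2124·105000) = -0.03536 mm
δ_BC = -13200·358/(1232·105000) = -0.03654 mm
δ_CD = -28900·237/(787·105000) = -0.08289 mm
δ_DE = -28900·251/(881.4·105000) = -0.07838 mm
δ = Σδ_i = -0.2332 mm.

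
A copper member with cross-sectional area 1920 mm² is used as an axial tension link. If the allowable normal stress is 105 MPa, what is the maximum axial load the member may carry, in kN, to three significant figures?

P_max = σ_allow · A = 105 · 1920 = 201600 N = 201.6 kN.

202 kN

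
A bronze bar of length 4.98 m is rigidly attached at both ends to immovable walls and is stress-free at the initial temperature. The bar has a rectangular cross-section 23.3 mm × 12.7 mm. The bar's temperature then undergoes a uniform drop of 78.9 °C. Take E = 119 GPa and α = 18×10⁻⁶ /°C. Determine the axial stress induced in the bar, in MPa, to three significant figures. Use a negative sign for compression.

169 MPa

Free thermal expansion αLΔT = 18e-6 · 4980 · -78.9 = -7.073 mm.
The walls impose strain ε = −(-7.073)/4980 = 1.4202e-03; σ = Eε = 119000 · 1.4202e-03 = 169 MPa.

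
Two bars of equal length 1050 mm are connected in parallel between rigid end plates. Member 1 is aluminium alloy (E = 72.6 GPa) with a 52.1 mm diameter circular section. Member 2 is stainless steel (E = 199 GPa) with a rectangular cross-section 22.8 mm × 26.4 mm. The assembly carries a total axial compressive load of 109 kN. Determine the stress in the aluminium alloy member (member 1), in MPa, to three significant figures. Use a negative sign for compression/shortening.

A_1 = 2132 mm².
A_2 = 601.9 mm².
Equal strain + equilibrium ⇒ each member carries load in proportion to AE: A₁E₁ = 154800000 N, A₂E₂ = 119800000 N, ΣAE = 274600000 N.
σ₁ = P·E₁/ΣAE = -109000·72600/274600000 = -28.82 MPa.

-28.8 MPa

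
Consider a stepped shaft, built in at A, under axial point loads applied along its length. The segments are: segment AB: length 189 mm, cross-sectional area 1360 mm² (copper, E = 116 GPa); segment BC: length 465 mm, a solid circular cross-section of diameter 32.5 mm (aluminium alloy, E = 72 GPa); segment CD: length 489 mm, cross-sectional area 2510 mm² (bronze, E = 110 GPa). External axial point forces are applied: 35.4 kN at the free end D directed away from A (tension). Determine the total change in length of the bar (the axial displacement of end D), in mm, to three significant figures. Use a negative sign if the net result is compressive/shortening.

Internal axial forces (sectioning from the free end, tension +): N_CD = 35.4 kN, N_BC = 35.4 kN, N_AB = 35.4 kN.
A_BC = 829.6 mm².
δ_AB = 35400·189/(1360·116000) = 0.04241 mm
δ_BC = 35400·465/(829.6·72000) = 0.2756 mm
δ_CD = 35400·489/(2510·110000) = 0.0627 mm
δ = Σδ_i = 0.3807 mm.

0.381 mm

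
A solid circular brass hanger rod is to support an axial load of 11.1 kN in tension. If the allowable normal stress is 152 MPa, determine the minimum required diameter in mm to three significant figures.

Required area A ≥ P/σ_allow = 11100/152 = 73.03 mm².
For a solid circular section, d ≥ √(4A/π) = 9.643 mm.

9.64 mm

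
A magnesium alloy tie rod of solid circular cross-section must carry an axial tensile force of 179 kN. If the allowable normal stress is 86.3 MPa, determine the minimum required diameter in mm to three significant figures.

51.4 mm

Required area A ≥ P/σ_allow = 179000/86.3 = 2074 mm².
For a solid circular section, d ≥ √(4A/π) = 51.39 mm.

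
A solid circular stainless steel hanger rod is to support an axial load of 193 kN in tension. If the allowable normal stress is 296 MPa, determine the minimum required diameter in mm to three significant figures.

28.8 mm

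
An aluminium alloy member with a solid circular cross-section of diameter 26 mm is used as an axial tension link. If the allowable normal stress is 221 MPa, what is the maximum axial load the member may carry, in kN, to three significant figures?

117 kN

A = 530.9 mm².
P_max = σ_allow · A = 221 · 530.9 = 117300 N = 117.3 kN.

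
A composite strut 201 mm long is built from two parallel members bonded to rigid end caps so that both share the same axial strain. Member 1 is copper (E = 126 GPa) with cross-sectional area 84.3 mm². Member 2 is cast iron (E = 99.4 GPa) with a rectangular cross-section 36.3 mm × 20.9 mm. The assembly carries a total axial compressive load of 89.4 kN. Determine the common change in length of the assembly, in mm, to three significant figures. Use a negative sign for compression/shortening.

-0.209 mm

A_2 = 758.7 mm².
Equal strain + equilibrium ⇒ each member carries load in proportion to AE: A₁E₁ = 10620000 N, A₂E₂ = 75410000 N, ΣAE = 86030000 N.
δ = PL/ΣAE = -89400·201/86030000 = -0.2089 mm.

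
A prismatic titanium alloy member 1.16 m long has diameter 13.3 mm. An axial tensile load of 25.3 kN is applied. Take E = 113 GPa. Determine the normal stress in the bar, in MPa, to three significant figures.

182 MPa

A = 138.9 mm².
σ = N/A = 25300/138.9 = 182.1 MPa.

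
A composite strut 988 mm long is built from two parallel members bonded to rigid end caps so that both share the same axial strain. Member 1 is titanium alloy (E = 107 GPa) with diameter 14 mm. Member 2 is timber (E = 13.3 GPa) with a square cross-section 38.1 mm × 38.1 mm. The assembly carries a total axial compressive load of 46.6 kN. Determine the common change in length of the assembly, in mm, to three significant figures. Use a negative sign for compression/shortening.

-1.29 mm

A_1 = 153.9 mm².
A_2 = 1452 mm².
Equal strain + equilibrium ⇒ each member carries load in proportion to AE: A₁E₁ = 16470000 N, A₂E₂ = 19310000 N, ΣAE = 35780000 N.
δ = PL/ΣAE = -46600·988/35780000 = -1.287 mm.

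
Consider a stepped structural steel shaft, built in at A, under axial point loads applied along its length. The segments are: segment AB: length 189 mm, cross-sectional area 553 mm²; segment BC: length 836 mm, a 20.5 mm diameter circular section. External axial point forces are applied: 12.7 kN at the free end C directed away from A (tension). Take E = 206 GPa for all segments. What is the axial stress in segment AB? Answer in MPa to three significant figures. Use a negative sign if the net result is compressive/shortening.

Internal axial forces (sectioning from the free end, tension +): N_BC = 12.7 kN, N_AB = 12.7 kN.
σ_AB = N_AB/A_AB = 12700/553 = 22.97 MPa.

23.0 MPa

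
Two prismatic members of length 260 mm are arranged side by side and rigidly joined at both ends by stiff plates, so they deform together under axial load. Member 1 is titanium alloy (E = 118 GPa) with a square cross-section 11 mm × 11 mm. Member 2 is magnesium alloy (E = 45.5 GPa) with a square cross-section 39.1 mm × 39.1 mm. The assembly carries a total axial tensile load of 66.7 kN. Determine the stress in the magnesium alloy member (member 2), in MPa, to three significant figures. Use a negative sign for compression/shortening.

36.2 MPa

A_1 = 121 mm².
A_2 = 1529 mm².
Equal strain + equilibrium ⇒ each member carries load in proportion to AE: A₁E₁ = 14280000 N, A₂E₂ = 69560000 N, ΣAE = 83840000 N.
σ₂ = P·E₂/ΣAE = 66700·45500/83840000 = 36.2 MPa.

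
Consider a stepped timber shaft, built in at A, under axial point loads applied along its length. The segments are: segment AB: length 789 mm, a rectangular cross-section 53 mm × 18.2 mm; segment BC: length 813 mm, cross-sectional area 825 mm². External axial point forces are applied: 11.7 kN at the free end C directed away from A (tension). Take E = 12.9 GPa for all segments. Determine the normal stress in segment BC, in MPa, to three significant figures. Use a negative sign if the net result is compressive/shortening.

14.2 MPa

Internal axial forces (sectioning from the free end, tension +): N_BC = 11.7 kN, N_AB = 11.7 kN.
σ_BC = N_BC/A_BC = 11700/825 = 14.18 MPa.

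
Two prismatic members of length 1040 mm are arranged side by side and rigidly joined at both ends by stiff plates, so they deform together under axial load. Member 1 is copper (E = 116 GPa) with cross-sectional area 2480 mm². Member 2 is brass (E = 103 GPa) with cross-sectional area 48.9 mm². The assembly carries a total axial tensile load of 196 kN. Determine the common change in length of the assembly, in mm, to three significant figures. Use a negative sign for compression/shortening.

0.696 mm

Equal strain + equilibrium ⇒ each member carries load in proportion to AE: A₁E₁ = 287700000 N, A₂E₂ = 5037000 N, ΣAE = 292700000 N.
δ = PL/ΣAE = 196000·1040/292700000 = 0.6964 mm.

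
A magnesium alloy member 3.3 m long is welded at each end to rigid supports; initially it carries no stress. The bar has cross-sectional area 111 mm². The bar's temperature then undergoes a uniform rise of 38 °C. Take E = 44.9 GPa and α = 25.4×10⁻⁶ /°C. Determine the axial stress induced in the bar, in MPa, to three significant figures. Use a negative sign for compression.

Free thermal expansion αLΔT = 25.4e-6 · 3300 · 38 = 3.185 mm.
The walls impose strain ε = −(3.185)/3300 = -9.6520e-04; σ = Eε = 44900 · -9.6520e-04 = -43.34 MPa.

-43.3 MPa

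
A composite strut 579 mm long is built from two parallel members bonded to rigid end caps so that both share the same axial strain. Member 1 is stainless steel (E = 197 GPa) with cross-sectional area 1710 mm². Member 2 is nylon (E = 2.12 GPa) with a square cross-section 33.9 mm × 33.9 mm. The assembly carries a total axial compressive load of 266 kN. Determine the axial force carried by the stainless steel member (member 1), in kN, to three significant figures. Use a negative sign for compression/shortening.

-264 kN

A_2 = 1149 mm².
Equal strain + equilibrium ⇒ each member carries load in proportion to AE: A₁E₁ = 336900000 N, A₂E₂ = 2436000 N, ΣAE = 339300000 N.
F₁ = P·A₁E₁/ΣAE = -266000·336900000/339300000 = -264100 N.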